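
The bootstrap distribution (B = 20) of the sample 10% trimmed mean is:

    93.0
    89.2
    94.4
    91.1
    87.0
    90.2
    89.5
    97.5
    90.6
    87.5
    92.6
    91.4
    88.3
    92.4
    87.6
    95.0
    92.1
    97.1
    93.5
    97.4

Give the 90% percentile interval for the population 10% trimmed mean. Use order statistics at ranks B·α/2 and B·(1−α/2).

Sorted replicates: 87.0, 87.5, 87.6, 88.3, 89.2, 89.5, 90.2, 90.6, 91.1, 91.4, 92.1, 92.4, 92.6, 93.0, 93.5, 94.4, 95.0, 97.1, 97.4, 97.5
α = 0.10; lower rank = 20 × 0.050 = 1; upper rank = 20 × 0.950 = 19.
The 1st smallest replicate is 87.0; the 19th is 97.4.

(87.0, 97.4)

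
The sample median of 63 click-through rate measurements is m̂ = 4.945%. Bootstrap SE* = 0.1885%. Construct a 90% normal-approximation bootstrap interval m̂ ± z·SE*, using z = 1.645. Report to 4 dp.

Margin = 1.645 × 0.1885 = 0.31008
Interval: 4.945 ± 0.31008

(4.6349, 5.2551)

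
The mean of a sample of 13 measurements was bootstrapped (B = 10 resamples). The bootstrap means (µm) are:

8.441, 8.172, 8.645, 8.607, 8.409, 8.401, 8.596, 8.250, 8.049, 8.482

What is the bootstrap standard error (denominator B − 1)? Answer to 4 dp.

SE* = 0.1964

Bootstrap SE is the standard deviation of the 10 replicate means.
Mean of replicates: (8.441 + 8.172 + 8.645 + 8.607 + 8.409 + 8.401 + 8.596 + 8.250 + 8.049 + 8.482) / 10 = 84.05200 / 10 = 8.40520
Sum of squared deviations: (+0.03580)² + (−0.23320)² + (+0.23980)² + (+0.20180)² + (+0.00380)² + (−0.00420)² + (+0.19080)² + (−0.15520)² + (−0.35620)² + (+0.07680)² = 0.34719
Variance = 0.34719 / 9 = 0.03858
SE* = √0.03858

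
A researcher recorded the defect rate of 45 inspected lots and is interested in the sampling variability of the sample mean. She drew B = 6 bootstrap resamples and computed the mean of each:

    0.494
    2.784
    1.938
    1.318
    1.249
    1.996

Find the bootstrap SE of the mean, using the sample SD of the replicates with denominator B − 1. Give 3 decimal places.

Bootstrap SE is the standard deviation of the 6 replicate means.
Mean of replicates: (0.494 + 2.784 + 1.938 + 1.318 + 1.249 + 1.996) / 6 = 9.7790 / 6 = 1.6298
Sum of squared deviations: (−1.1358)² + (+1.1542)² + (+0.3082)² + (−0.3118)² + (−0.3808)² + (+0.3662)² = 3.0935
Variance = 3.0935 / 5 = 0.6187
SE* = √0.6187

SE* = 0.787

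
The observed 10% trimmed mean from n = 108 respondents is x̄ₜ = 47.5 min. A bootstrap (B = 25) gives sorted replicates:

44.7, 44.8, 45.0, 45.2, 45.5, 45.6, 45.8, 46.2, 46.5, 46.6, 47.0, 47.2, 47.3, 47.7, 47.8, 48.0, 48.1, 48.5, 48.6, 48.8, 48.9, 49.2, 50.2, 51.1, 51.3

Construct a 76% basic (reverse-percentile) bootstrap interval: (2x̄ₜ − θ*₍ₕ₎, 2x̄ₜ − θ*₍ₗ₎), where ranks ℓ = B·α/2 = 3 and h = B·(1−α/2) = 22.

(45.8, 50.0)

Percentile endpoints at ranks 3 and 22: θ*₍3₎ = 45.0, θ*₍22₎ = 49.2.
Basic interval reflects these around x̄ₜ:
  lower = 2 × 47.5 − 49.2 = 45.8
  upper = 2 × 47.5 − 45.0 = 50.0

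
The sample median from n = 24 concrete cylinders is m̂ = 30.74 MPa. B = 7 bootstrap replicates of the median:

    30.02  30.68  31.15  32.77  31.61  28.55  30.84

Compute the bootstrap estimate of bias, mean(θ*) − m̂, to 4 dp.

bias = +0.0629

mean(θ*) = (30.02 + 30.68 + 31.15 + 32.77 + 31.61 + 28.55 + 30.84) / 7 = 30.80286
bias = 30.80286 − 30.74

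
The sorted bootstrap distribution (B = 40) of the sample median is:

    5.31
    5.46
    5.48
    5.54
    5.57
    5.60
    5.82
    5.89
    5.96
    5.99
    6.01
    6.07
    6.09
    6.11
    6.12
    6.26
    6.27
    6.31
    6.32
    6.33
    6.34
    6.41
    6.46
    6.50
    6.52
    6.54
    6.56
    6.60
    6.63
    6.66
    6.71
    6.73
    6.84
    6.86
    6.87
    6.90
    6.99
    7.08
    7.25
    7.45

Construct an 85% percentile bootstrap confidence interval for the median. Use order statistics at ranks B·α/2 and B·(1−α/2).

α = 0.15; lower rank = 40 × 0.075 = 3; upper rank = 40 × 0.925 = 37.
The 3rd smallest replicate is 5.48; the 37th is 6.99.

(5.48, 6.99)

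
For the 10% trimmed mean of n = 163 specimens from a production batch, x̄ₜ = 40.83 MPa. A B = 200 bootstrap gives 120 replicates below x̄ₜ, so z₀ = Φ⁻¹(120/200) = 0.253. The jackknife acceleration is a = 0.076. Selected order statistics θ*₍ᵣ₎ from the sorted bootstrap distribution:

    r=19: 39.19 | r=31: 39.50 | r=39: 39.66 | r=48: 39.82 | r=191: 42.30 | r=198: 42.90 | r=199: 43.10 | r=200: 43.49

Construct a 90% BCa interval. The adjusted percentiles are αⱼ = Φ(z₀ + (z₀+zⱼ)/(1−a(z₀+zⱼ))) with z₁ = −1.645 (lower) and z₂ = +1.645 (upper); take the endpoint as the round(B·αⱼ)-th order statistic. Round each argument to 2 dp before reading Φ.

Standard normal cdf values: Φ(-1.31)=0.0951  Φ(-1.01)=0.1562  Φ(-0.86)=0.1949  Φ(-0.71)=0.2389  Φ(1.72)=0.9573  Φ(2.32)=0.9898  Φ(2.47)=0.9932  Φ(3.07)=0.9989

Lower: z₀ + z₁ = 0.253 + (-1.645) = -1.392; 1 − a(z₀+z₁) = 1 − (0.076)(-1.392) = 1.1058; argument = 0.253 + (-1.392)/1.1058 = -1.0058 → -1.01.
α₁ = Φ(-1.01) = 0.1562; rank = round(200 × 0.1562) = 31; θ*₍31₎ = 39.50.
Upper: z₀ + z₂ = 1.898; 1 − a(z₀+z₂) = 0.8558; argument = 2.4709 → 2.47; α₂ = 0.9932; rank = 199; θ*₍199₎ = 43.10.

(39.50, 43.10)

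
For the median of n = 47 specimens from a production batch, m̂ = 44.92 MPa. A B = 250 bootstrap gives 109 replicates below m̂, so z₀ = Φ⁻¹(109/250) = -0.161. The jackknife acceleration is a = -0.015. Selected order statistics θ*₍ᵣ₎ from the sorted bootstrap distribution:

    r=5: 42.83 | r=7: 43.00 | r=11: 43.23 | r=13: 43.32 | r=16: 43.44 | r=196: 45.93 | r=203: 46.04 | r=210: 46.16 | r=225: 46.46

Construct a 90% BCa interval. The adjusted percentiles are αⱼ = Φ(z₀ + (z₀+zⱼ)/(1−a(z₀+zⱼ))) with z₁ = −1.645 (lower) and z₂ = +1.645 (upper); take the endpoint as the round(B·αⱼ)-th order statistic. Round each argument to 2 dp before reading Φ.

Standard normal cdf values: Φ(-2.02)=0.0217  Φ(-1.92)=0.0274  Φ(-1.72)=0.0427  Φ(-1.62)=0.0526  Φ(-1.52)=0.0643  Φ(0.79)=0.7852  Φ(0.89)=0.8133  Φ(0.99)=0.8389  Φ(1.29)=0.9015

(42.83, 46.46)

Lower: z₀ + z₁ = -0.161 + (-1.645) = -1.806; 1 − a(z₀+z₁) = 1 − (-0.015)(-1.806) = 0.9729; argument = -0.161 + (-1.806)/0.9729 = -2.0173 → -2.02.
α₁ = Φ(-2.02) = 0.0217; rank = round(250 × 0.0217) = 5; θ*₍5₎ = 42.83.
Upper: z₀ + z₂ = 1.484; 1 − a(z₀+z₂) = 1.0223; argument = 1.2907 → 1.29; α₂ = 0.9015; rank = 225; θ*₍225₎ = 46.46.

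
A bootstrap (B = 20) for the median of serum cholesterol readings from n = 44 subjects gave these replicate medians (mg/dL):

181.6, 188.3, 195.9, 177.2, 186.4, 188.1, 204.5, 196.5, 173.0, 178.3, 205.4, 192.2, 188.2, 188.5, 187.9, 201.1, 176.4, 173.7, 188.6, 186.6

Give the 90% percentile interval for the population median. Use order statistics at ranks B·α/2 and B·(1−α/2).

(173.0, 204.5)

Sorted replicates: 173.0, 173.7, 176.4, 177.2, 178.3, 181.6, 186.4, 186.6, 187.9, 188.1, 188.2, 188.3, 188.5, 188.6, 192.2, 195.9, 196.5, 201.1, 204.5, 205.4
α = 0.10; lower rank = 20 × 0.050 = 1; upper rank = 20 × 0.950 = 19.
The 1st smallest replicate is 173.0; the 19th is 204.5.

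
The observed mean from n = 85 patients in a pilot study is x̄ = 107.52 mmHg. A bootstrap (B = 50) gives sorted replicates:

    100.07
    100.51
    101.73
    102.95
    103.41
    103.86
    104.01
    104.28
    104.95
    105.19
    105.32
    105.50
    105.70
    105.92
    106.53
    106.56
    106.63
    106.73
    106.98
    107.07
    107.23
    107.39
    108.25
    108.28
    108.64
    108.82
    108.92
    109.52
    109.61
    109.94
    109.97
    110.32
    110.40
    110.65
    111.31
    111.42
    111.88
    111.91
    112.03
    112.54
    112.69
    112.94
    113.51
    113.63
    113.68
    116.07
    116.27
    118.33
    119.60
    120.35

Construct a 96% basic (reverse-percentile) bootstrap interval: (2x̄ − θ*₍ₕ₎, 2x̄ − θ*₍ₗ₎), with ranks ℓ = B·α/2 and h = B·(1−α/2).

Percentile endpoints at ranks 1 and 49: θ*₍1₎ = 100.07, θ*₍49₎ = 119.60.
Basic interval reflects these around x̄:
  lower = 2 × 107.52 − 119.60 = 95.44
  upper = 2 × 107.52 − 100.07 = 114.97

(95.44, 114.97)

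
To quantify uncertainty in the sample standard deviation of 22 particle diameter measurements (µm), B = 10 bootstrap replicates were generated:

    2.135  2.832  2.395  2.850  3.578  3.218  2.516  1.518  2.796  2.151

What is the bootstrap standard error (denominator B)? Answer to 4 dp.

Bootstrap SE is the standard deviation of the 10 replicate standard deviations.
Mean of replicates: (2.135 + 2.832 + 2.395 + 2.850 + 3.578 + 3.218 + 2.516 + 1.518 + 2.796 + 2.151) / 10 = 25.98900 / 10 = 2.59890
Sum of squared deviations: (−0.46390)² + (+0.23310)² + (−0.20390)² + (+0.25110)² + (+0.97910)² + (+0.61910)² + (−0.08290)² + (−1.08090)² + (+0.19710)² + (−0.44790)² = 3.13077
Variance = 3.13077 / 10 = 0.31308
SE* = √0.31308

SE* = 0.5595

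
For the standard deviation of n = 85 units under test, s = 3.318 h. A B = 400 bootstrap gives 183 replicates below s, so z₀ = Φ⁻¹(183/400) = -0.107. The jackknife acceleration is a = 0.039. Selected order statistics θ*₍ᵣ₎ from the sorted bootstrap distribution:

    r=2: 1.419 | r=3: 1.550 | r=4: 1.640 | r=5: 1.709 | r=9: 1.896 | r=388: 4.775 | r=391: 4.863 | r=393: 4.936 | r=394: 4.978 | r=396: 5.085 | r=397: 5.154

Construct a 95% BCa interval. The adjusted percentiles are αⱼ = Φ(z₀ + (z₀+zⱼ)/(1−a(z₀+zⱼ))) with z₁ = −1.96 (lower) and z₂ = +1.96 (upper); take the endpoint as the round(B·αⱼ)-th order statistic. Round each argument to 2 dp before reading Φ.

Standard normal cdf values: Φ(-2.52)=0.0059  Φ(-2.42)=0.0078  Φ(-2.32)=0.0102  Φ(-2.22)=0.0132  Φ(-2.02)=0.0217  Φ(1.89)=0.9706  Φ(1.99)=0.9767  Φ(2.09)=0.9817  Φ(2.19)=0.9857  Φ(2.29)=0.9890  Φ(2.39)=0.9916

Lower: z₀ + z₁ = -0.107 + (-1.960) = -2.067; 1 − a(z₀+z₁) = 1 − (0.039)(-2.067) = 1.0806; argument = -0.107 + (-2.067)/1.0806 = -2.0198 → -2.02.
α₁ = Φ(-2.02) = 0.0217; rank = round(400 × 0.0217) = 9; θ*₍9₎ = 1.896.
Upper: z₀ + z₂ = 1.853; 1 − a(z₀+z₂) = 0.9277; argument = 1.8903 → 1.89; α₂ = 0.9706; rank = 388; θ*₍388₎ = 4.775.

(1.896, 4.775)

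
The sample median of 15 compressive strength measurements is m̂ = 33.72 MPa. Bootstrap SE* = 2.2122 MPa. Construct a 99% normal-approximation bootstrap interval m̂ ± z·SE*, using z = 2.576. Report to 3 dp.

Margin = 2.576 × 2.2122 = 5.6986
Interval: 33.72 ± 5.6986

(28.021, 39.419)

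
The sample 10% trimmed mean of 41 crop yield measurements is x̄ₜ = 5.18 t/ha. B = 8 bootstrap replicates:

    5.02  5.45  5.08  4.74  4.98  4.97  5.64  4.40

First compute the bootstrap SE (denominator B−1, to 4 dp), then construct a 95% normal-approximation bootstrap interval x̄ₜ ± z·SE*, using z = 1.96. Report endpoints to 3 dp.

(4.425, 5.935)

Mean of replicates = 5.0350; sum of squared deviations = 1.0380; SE* = √(1.0380/7) = 0.3851
Margin = 1.96 × 0.3851 = 0.7548
Interval: 5.18 ± 0.7548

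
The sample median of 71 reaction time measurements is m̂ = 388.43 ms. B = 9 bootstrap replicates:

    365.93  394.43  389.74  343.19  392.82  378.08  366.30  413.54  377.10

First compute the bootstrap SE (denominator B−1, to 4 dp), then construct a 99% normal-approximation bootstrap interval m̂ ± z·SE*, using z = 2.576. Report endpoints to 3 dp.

Mean of replicates = 380.1256; sum of squared deviations = 3344.9620; SE* = √(3344.9620/8) = 20.4480
Margin = 2.576 × 20.4480 = 52.6740
Interval: 388.43 ± 52.6740

(335.756, 441.104)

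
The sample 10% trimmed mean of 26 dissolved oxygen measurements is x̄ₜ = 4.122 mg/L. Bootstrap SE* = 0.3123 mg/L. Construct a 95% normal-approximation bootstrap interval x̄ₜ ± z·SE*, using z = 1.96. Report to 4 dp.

Margin = 1.96 × 0.3123 = 0.61211
Interval: 4.122 ± 0.61211

(3.5099, 4.7341)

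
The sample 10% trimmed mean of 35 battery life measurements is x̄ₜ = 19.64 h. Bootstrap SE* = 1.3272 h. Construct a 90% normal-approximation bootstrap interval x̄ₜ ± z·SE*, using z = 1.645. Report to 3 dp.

(17.457, 21.823)

Margin = 1.645 × 1.3272 = 2.1832
Interval: 19.64 ± 2.1832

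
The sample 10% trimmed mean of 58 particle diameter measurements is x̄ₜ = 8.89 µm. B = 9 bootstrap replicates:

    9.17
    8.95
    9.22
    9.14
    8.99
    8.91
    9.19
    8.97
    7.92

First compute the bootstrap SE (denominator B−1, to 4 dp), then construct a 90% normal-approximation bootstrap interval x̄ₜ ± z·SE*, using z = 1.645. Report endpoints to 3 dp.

Mean of replicates = 8.9400; sum of squared deviations = 1.2786; SE* = √(1.2786/8) = 0.3998
Margin = 1.645 × 0.3998 = 0.6577
Interval: 8.89 ± 0.6577

(8.232, 9.548)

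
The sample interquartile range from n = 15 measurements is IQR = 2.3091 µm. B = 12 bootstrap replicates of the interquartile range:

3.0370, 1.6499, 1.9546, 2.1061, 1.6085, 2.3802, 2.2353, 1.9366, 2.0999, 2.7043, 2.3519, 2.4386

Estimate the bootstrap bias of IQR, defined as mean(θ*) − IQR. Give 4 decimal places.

mean(θ*) = (3.0370 + 1.6499 + 1.9546 + 2.1061 + 1.6085 + 2.3802 + 2.2353 + 1.9366 + 2.0999 + 2.7043 + 2.3519 + 2.4386) / 12 = 2.20858
bias = 2.20858 − 2.3091

bias = −0.1005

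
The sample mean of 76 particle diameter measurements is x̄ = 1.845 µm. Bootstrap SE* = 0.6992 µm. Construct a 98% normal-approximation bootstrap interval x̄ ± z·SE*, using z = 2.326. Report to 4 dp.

(0.2187, 3.4713)

Margin = 2.326 × 0.6992 = 1.62634
Interval: 1.845 ± 1.62634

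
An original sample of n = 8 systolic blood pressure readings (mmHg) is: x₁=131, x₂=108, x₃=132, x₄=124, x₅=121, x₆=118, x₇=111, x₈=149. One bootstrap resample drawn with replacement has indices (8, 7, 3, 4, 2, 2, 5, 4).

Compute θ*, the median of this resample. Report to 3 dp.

θ* = 122.500

Resample values: 149, 111, 132, 124, 108, 108, 121, 124.
Sorted: 108, 108, 111, 121, 124, 124, 132, 149
Median = average of the two middle values = 122.500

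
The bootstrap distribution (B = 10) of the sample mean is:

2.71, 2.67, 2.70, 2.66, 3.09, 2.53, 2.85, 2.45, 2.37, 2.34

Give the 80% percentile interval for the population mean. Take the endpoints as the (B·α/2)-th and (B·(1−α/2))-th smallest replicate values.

Sorted replicates: 2.34, 2.37, 2.45, 2.53, 2.66, 2.67, 2.70, 2.71, 2.85, 3.09
α = 0.20; lower rank = 10 × 0.100 = 1; upper rank = 10 × 0.900 = 9.
The 1st smallest replicate is 2.34; the 9th is 2.85.

(2.34, 2.85)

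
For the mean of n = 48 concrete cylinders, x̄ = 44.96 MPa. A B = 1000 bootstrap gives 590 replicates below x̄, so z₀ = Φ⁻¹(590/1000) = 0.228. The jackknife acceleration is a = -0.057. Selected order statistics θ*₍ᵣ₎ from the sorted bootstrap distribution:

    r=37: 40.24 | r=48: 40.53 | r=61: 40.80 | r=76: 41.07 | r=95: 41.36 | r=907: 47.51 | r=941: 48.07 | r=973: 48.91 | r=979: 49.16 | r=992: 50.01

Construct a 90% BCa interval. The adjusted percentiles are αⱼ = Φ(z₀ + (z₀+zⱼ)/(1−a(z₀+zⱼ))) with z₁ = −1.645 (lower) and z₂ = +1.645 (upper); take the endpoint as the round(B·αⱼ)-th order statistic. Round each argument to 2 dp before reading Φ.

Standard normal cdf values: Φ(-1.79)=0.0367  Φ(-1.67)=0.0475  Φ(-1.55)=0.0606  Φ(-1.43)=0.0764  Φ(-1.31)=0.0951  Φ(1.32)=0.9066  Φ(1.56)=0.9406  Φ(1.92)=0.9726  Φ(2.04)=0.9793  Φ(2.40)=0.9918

Lower: z₀ + z₁ = 0.228 + (-1.645) = -1.417; 1 − a(z₀+z₁) = 1 − (-0.057)(-1.417) = 0.9192; argument = 0.228 + (-1.417)/0.9192 = -1.3135 → -1.31.
α₁ = Φ(-1.31) = 0.0951; rank = round(1000 × 0.0951) = 95; θ*₍95₎ = 41.36.
Upper: z₀ + z₂ = 1.873; 1 − a(z₀+z₂) = 1.1068; argument = 1.9203 → 1.92; α₂ = 0.9726; rank = 973; θ*₍973₎ = 48.91.

(41.36, 48.91)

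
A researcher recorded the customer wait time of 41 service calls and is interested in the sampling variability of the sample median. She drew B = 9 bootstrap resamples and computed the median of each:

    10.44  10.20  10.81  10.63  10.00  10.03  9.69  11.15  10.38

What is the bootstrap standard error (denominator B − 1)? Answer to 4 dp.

Bootstrap SE is the standard deviation of the 9 replicate medians.
Mean of replicates: (10.44 + 10.20 + 10.81 + 10.63 + 10.00 + 10.03 + 9.69 + 11.15 + 10.38) / 9 = 93.33000 / 9 = 10.37000
Sum of squared deviations: (+0.07000)² + (−0.17000)² + (+0.44000)² + (+0.26000)² + (−0.37000)² + (−0.34000)² + (−0.68000)² + (+0.78000)² + (+0.01000)² = 1.61840
Variance = 1.61840 / 8 = 0.20230
SE* = √0.20230

SE* = 0.4498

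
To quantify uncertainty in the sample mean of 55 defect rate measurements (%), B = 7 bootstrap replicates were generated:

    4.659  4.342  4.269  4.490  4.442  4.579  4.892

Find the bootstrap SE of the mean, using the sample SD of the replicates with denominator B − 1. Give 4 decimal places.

Bootstrap SE is the standard deviation of the 7 replicate means.
Mean of replicates: (4.659 + 4.342 + 4.269 + 4.490 + 4.442 + 4.579 + 4.892) / 7 = 31.67300 / 7 = 4.52471
Sum of squared deviations: (+0.13429)² + (−0.18271)² + (−0.25571)² + (−0.03471)² + (−0.08271)² + (+0.05429)² + (+0.36729)² = 0.26270
Variance = 0.26270 / 6 = 0.04378
SE* = √0.04378

SE* = 0.2092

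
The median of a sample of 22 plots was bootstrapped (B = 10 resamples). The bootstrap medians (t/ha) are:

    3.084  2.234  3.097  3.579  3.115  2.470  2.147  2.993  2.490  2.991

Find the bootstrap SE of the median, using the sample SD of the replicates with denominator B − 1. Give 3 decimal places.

Bootstrap SE is the standard deviation of the 10 replicate medians.
Mean of replicates: (3.084 + 2.234 + 3.097 + 3.579 + 3.115 + 2.470 + 2.147 + 2.993 + 2.490 + 2.991) / 10 = 28.2000 / 10 = 2.8200
Sum of squared deviations: (+0.2640)² + (−0.5860)² + (+0.2770)² + (+0.7590)² + (+0.2950)² + (−0.3500)² + (−0.6730)² + (+0.1730)² + (−0.3300)² + (+0.1710)² = 1.8964
Variance = 1.8964 / 9 = 0.2107
SE* = √0.2107

SE* = 0.459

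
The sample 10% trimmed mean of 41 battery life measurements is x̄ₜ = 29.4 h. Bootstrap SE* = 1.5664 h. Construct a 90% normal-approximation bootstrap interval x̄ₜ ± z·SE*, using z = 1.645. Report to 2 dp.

Margin = 1.645 × 1.5664 = 2.577
Interval: 29.4 ± 2.577

(26.82, 31.98)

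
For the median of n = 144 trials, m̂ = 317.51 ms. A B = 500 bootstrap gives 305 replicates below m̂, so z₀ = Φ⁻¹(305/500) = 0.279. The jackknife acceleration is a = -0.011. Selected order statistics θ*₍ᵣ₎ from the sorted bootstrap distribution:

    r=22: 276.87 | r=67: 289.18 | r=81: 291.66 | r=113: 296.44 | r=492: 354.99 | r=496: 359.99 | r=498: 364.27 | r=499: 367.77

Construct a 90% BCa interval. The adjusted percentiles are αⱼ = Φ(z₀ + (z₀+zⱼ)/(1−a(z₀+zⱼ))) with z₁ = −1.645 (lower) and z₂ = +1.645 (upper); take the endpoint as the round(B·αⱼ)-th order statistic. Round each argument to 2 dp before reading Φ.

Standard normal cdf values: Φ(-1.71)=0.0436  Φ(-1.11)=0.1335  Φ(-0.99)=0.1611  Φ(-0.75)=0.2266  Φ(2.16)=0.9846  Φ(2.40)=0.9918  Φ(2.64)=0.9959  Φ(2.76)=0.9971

(289.18, 354.99)

Lower: z₀ + z₁ = 0.279 + (-1.645) = -1.366; 1 − a(z₀+z₁) = 1 − (-0.011)(-1.366) = 0.9850; argument = 0.279 + (-1.366)/0.9850 = -1.1078 → -1.11.
α₁ = Φ(-1.11) = 0.1335; rank = round(500 × 0.1335) = 67; θ*₍67₎ = 289.18.
Upper: z₀ + z₂ = 1.924; 1 − a(z₀+z₂) = 1.0212; argument = 2.1631 → 2.16; α₂ = 0.9846; rank = 492; θ*₍492₎ = 354.99.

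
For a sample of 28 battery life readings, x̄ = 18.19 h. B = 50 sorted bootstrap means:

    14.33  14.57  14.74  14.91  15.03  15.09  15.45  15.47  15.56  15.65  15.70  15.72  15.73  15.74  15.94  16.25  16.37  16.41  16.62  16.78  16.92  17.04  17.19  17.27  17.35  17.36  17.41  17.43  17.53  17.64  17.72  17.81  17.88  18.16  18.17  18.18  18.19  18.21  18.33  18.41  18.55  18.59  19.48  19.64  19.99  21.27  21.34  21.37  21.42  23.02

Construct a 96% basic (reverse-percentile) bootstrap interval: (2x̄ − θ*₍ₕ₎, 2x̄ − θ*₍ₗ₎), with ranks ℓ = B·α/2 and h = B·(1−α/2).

(14.96, 22.05)

Percentile endpoints at ranks 1 and 49: θ*₍1₎ = 14.33, θ*₍49₎ = 21.42.
Basic interval reflects these around x̄:
  lower = 2 × 18.19 − 21.42 = 14.96
  upper = 2 × 18.19 − 14.33 = 22.05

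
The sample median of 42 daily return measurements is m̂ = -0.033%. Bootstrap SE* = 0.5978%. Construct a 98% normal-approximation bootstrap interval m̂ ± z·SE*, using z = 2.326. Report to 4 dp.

(-1.4235, 1.3575)

Margin = 2.326 × 0.5978 = 1.39048
Interval: -0.033 ± 1.39048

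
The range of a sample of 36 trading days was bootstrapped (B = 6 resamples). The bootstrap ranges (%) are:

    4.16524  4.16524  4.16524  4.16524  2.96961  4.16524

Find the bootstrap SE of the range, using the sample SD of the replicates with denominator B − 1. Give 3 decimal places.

Bootstrap SE is the standard deviation of the 6 replicate ranges.
Mean of replicates: (4.16524 + 4.16524 + 4.16524 + 4.16524 + 2.96961 + 4.16524) / 6 = 23.795810 / 6 = 3.965968
Sum of squared deviations: (+0.199272)² + (+0.199272)² + (+0.199272)² + (+0.199272)² + (−0.996358)² + (+0.199272)² = 1.191276
Variance = 1.191276 / 5 = 0.238255
SE* = √0.238255

SE* = 0.488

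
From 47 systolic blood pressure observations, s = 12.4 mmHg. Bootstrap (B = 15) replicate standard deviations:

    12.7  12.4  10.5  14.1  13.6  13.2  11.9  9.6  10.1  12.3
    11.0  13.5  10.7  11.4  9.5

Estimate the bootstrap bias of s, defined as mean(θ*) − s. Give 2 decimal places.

bias = −0.63

mean(θ*) = (12.7 + 12.4 + 10.5 + 14.1 + 13.6 + 13.2 + 11.9 + 9.6 + 10.1 + 12.3 + 11.0 + 13.5 + 10.7 + 11.4 + 9.5) / 15 = 11.767
bias = 11.767 − 12.4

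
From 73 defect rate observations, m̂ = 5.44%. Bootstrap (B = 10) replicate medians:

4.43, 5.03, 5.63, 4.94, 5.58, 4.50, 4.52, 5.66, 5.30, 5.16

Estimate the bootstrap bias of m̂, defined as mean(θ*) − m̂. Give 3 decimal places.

bias = −0.365

mean(θ*) = (4.43 + 5.03 + 5.63 + 4.94 + 5.58 + 4.50 + 4.52 + 5.66 + 5.30 + 5.16) / 10 = 5.0750
bias = 5.0750 − 5.44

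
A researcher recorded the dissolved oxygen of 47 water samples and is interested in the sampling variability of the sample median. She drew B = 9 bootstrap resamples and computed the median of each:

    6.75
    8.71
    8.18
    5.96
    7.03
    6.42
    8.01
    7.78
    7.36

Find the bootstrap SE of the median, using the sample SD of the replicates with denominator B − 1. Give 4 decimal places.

Bootstrap SE is the standard deviation of the 9 replicate medians.
Mean of replicates: (6.75 + 8.71 + 8.18 + 5.96 + 7.03 + 6.42 + 8.01 + 7.78 + 7.36) / 9 = 66.20000 / 9 = 7.35556
Sum of squared deviations: (−0.60556)² + (+1.35444)² + (+0.82444)² + (−1.39556)² + (−0.32556)² + (−0.93556)² + (+0.65444)² + (+0.42444)² + (+0.00444)² = 6.41822
Variance = 6.41822 / 8 = 0.80228
SE* = √0.80228

SE* = 0.8957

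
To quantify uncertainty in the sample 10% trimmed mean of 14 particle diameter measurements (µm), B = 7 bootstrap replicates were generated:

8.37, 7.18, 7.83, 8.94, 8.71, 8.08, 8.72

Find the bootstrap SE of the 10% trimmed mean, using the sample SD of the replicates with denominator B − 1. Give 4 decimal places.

Bootstrap SE is the standard deviation of the 7 replicate 10% trimmed means.
Mean of replicates: (8.37 + 7.18 + 7.83 + 8.94 + 8.71 + 8.08 + 8.72) / 7 = 57.83000 / 7 = 8.26143
Sum of squared deviations: (+0.10857)² + (−1.08143)² + (−0.43143)² + (+0.67857)² + (+0.44857)² + (−0.18143)² + (+0.45857)² = 2.27229
Variance = 2.27229 / 6 = 0.37871
SE* = √0.37871

SE* = 0.6154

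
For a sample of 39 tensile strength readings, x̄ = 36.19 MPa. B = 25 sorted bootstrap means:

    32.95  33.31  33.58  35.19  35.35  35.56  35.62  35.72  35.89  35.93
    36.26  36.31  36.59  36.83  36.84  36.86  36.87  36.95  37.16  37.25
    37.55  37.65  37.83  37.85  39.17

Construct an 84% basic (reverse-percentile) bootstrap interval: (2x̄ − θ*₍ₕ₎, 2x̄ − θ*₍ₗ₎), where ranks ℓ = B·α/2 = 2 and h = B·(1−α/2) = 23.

Percentile endpoints at ranks 2 and 23: θ*₍2₎ = 33.31, θ*₍23₎ = 37.83.
Basic interval reflects these around x̄:
  lower = 2 × 36.19 − 37.83 = 34.55
  upper = 2 × 36.19 − 33.31 = 39.07

(34.55, 39.07)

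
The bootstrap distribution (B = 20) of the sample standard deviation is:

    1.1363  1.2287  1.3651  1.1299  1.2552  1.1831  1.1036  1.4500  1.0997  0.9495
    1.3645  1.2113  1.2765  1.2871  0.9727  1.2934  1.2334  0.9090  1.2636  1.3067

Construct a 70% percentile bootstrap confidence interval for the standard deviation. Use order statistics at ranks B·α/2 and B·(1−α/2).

(0.9727, 1.3067)

Sorted replicates: 0.9090, 0.9495, 0.9727, 1.0997, 1.1036, 1.1299, 1.1363, 1.1831, 1.2113, 1.2287, 1.2334, 1.2552, 1.2636, 1.2765, 1.2871, 1.2934, 1.3067, 1.3645, 1.3651, 1.4500
α = 0.30; lower rank = 20 × 0.150 = 3; upper rank = 20 × 0.850 = 17.
The 3rd smallest replicate is 0.9727; the 17th is 1.3067.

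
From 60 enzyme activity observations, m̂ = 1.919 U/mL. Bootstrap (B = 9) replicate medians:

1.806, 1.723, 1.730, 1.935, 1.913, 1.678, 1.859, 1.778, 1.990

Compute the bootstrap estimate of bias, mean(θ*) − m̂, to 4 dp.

mean(θ*) = (1.806 + 1.723 + 1.730 + 1.935 + 1.913 + 1.678 + 1.859 + 1.778 + 1.990) / 9 = 1.82356
bias = 1.82356 − 1.919

bias = −0.0954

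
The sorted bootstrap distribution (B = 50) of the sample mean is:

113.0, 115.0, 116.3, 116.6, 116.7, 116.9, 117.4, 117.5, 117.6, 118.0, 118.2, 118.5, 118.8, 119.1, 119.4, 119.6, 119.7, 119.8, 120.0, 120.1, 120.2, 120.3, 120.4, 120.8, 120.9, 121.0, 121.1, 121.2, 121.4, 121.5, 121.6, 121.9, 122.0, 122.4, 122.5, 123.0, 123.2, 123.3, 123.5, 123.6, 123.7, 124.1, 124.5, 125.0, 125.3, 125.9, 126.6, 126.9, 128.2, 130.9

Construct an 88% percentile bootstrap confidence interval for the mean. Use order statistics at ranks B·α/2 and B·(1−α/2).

(116.3, 126.6)

α = 0.12; lower rank = 50 × 0.060 = 3; upper rank = 50 × 0.940 = 47.
The 3rd smallest replicate is 116.3; the 47th is 126.6.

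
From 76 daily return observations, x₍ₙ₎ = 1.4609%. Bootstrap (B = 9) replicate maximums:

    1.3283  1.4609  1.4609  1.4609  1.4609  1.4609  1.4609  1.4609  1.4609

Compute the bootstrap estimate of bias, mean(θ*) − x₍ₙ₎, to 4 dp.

mean(θ*) = (1.3283 + 1.4609 + 1.4609 + 1.4609 + 1.4609 + 1.4609 + 1.4609 + 1.4609 + 1.4609) / 9 = 1.44617
bias = 1.44617 − 1.4609

bias = −0.0147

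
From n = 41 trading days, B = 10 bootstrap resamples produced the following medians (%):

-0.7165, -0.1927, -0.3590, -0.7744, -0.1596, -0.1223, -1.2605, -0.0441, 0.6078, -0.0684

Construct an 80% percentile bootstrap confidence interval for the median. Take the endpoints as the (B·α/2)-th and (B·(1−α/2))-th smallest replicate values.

Sorted replicates: -1.2605, -0.7744, -0.7165, -0.3590, -0.1927, -0.1596, -0.1223, -0.0684, -0.0441, 0.6078
α = 0.20; lower rank = 10 × 0.100 = 1; upper rank = 10 × 0.900 = 9.
The 1st smallest replicate is -1.2605; the 9th is -0.0441.

(-1.2605, -0.0441)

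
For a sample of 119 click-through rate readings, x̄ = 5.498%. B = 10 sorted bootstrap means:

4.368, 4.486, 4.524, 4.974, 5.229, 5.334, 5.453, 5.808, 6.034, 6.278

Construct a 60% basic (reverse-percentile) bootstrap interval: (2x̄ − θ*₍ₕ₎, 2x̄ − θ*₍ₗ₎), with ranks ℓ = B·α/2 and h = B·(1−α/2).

(5.188, 6.510)

Percentile endpoints at ranks 2 and 8: θ*₍2₎ = 4.486, θ*₍8₎ = 5.808.
Basic interval reflects these around x̄:
  lower = 2 × 5.498 − 5.808 = 5.188
  upper = 2 × 5.498 − 4.486 = 6.510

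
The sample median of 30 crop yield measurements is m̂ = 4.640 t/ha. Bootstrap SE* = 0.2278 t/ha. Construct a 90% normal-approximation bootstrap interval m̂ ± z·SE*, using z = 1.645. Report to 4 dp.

Margin = 1.645 × 0.2278 = 0.37473
Interval: 4.640 ± 0.37473

(4.2653, 5.0147)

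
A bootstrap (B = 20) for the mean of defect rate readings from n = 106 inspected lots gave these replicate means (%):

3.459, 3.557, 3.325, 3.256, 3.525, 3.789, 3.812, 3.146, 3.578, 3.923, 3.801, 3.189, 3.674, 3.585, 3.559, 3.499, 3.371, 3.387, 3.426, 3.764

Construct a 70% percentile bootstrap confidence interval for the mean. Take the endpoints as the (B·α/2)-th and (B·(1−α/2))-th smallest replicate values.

Sorted replicates: 3.146, 3.189, 3.256, 3.325, 3.371, 3.387, 3.426, 3.459, 3.499, 3.525, 3.557, 3.559, 3.578, 3.585, 3.674, 3.764, 3.789, 3.801, 3.812, 3.923
α = 0.30; lower rank = 20 × 0.150 = 3; upper rank = 20 × 0.850 = 17.
The 3rd smallest replicate is 3.256; the 17th is 3.789.

(3.256, 3.789)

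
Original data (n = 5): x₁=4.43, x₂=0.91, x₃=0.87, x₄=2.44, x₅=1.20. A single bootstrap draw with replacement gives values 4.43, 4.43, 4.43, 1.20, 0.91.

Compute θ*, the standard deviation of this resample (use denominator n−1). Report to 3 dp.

Mean = 3.0800; sum of squared deviations = 13.7108
s² = 13.7108 / 4 = 3.4277
s = √3.4277 = 1.851

θ* = 1.851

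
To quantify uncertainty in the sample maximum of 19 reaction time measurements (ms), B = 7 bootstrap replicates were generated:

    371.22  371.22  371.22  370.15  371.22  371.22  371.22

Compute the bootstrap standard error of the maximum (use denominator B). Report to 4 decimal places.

SE* = 0.3744

Bootstrap SE is the standard deviation of the 7 replicate maximums.
Mean of replicates: (371.22 + 371.22 + 371.22 + 370.15 + 371.22 + 371.22 + 371.22) / 7 = 2597.47000 / 7 = 371.06714
Sum of squared deviations: (+0.15286)² + (+0.15286)² + (+0.15286)² + (−0.91714)² + (+0.15286)² + (+0.15286)² + (+0.15286)² = 0.98134
Variance = 0.98134 / 7 = 0.14019
SE* = √0.14019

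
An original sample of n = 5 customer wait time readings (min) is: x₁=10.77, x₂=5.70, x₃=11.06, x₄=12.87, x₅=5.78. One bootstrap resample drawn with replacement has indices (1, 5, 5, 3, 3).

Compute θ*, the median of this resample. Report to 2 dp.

Resample values: 10.77, 5.78, 5.78, 11.06, 11.06.
Sorted: 5.78, 5.78, 10.77, 11.06, 11.06
Median = middle value = 10.77

θ* = 10.77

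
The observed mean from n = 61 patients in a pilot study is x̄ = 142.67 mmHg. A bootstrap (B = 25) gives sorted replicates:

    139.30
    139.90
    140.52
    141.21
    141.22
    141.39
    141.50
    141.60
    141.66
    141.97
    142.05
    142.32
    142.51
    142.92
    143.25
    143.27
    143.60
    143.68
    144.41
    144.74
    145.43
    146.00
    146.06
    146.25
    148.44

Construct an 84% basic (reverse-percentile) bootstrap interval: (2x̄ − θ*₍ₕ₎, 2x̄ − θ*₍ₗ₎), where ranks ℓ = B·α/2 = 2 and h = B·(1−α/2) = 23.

Percentile endpoints at ranks 2 and 23: θ*₍2₎ = 139.90, θ*₍23₎ = 146.06.
Basic interval reflects these around x̄:
  lower = 2 × 142.67 − 146.06 = 139.28
  upper = 2 × 142.67 − 139.90 = 145.44

(139.28, 145.44)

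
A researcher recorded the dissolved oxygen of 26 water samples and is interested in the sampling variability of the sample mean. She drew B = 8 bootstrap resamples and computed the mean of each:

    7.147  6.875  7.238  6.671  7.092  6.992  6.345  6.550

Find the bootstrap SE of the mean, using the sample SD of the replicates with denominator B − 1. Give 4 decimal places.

SE* = 0.3148

Bootstrap SE is the standard deviation of the 8 replicate means.
Mean of replicates: (7.147 + 6.875 + 7.238 + 6.671 + 7.092 + 6.992 + 6.345 + 6.550) / 8 = 54.91000 / 8 = 6.86375
Sum of squared deviations: (+0.28325)² + (+0.01125)² + (+0.37425)² + (−0.19275)² + (+0.22825)² + (+0.12825)² + (−0.51875)² + (−0.31375)² = 0.69366
Variance = 0.69366 / 7 = 0.09909
SE* = √0.09909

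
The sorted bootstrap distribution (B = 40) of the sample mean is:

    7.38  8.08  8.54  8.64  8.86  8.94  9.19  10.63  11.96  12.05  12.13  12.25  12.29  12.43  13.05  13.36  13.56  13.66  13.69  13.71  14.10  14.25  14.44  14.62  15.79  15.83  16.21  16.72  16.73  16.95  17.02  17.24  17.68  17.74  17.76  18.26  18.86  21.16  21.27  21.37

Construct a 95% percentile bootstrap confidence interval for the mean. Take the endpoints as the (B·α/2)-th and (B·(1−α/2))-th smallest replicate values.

(7.38, 21.27)

α = 0.05; lower rank = 40 × 0.025 = 1; upper rank = 40 × 0.975 = 39.
The 1st smallest replicate is 7.38; the 39th is 21.27.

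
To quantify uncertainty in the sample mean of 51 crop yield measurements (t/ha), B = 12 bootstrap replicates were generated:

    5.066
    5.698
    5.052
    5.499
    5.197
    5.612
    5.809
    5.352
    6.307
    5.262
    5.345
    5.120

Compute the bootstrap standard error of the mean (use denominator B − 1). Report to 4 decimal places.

Bootstrap SE is the standard deviation of the 12 replicate means.
Mean of replicates: (5.066 + 5.698 + 5.052 + 5.499 + 5.197 + 5.612 + 5.809 + 5.352 + 6.307 + 5.262 + 5.345 + 5.120) / 12 = 65.319000 / 12 = 5.443250
Sum of squared deviations: (−0.377250)² + (+0.254750)² + (−0.391250)² + (+0.055750)² + (−0.246250)² + (+0.168750)² + (+0.365750)² + (−0.091250)² + (+0.863750)² + (−0.181250)² + (−0.098250)² + (−0.323250)² = 1.487674
Variance = 1.487674 / 11 = 0.135243
SE* = √0.135243

SE* = 0.3678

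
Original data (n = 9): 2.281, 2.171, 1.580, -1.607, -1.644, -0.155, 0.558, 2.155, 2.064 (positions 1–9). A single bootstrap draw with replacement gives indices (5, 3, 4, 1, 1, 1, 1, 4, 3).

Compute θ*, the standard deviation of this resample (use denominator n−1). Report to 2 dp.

θ* = 1.86

Resample values: -1.644, 1.580, -1.607, 2.281, 2.281, 2.281, 2.281, -1.607, 1.580.
Mean = 0.8251; sum of squared deviations = 27.5450
s² = 27.5450 / 8 = 3.4431
s = √3.4431 = 1.86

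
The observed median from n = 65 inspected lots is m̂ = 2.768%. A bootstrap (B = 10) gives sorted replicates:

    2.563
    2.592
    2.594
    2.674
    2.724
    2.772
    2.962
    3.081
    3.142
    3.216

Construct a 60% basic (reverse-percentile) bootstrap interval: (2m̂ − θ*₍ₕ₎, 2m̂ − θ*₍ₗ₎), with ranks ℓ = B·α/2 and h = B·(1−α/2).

(2.455, 2.944)

Percentile endpoints at ranks 2 and 8: θ*₍2₎ = 2.592, θ*₍8₎ = 3.081.
Basic interval reflects these around m̂:
  lower = 2 × 2.768 − 3.081 = 2.455
  upper = 2 × 2.768 − 2.592 = 2.944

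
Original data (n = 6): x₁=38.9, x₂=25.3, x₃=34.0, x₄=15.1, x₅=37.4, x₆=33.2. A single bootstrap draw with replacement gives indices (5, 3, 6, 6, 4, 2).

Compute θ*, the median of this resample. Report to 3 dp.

θ* = 33.200

Resample values: 37.4, 34.0, 33.2, 33.2, 15.1, 25.3.
Sorted: 15.1, 25.3, 33.2, 33.2, 34.0, 37.4
Median = average of the two middle values = 33.200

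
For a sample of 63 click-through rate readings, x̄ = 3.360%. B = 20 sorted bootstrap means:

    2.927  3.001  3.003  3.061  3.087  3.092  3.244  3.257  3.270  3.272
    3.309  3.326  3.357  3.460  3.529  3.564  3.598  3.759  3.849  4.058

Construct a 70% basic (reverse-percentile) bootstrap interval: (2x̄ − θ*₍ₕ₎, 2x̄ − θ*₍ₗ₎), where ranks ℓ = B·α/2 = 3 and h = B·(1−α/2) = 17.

(3.122, 3.717)

Percentile endpoints at ranks 3 and 17: θ*₍3₎ = 3.003, θ*₍17₎ = 3.598.
Basic interval reflects these around x̄:
  lower = 2 × 3.360 − 3.598 = 3.122
  upper = 2 × 3.360 − 3.003 = 3.717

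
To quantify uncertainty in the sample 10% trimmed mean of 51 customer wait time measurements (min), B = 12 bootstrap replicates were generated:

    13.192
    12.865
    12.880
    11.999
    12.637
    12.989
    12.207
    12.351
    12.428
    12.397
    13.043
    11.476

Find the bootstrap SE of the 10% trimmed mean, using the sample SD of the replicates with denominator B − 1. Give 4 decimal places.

Bootstrap SE is the standard deviation of the 12 replicate 10% trimmed means.
Mean of replicates: (13.192 + 12.865 + 12.880 + 11.999 + 12.637 + 12.989 + 12.207 + 12.351 + 12.428 + 12.397 + 13.043 + 11.476) / 12 = 150.46400 / 12 = 12.53867
Sum of squared deviations: (+0.65333)² + (+0.32633)² + (+0.34133)² + (−0.53967)² + (+0.09833)² + (+0.45033)² + (−0.33167)² + (−0.18767)² + (−0.11067)² + (−0.14167)² + (+0.50433)² + (−1.06267)² = 2.71471
Variance = 2.71471 / 11 = 0.24679
SE* = √0.24679

SE* = 0.4968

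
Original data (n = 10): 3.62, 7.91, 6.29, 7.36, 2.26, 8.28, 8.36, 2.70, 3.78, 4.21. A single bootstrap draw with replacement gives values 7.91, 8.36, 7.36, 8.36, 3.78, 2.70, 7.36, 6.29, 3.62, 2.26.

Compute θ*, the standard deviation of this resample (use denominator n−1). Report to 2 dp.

Mean = 5.8000; sum of squared deviations = 53.6410
s² = 53.6410 / 9 = 5.9601
s = √5.9601 = 2.44

θ* = 2.44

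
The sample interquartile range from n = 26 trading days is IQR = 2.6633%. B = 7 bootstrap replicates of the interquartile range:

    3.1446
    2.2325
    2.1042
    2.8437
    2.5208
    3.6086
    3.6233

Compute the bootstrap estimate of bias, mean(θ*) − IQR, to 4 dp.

bias = +0.2049

mean(θ*) = (3.1446 + 2.2325 + 2.1042 + 2.8437 + 2.5208 + 3.6086 + 3.6233) / 7 = 2.86824
bias = 2.86824 − 2.6633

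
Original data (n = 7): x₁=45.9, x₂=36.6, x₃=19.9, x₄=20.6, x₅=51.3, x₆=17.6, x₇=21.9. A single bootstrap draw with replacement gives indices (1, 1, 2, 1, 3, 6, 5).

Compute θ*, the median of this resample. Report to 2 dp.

θ* = 45.90

Resample values: 45.9, 45.9, 36.6, 45.9, 19.9, 17.6, 51.3.
Sorted: 17.6, 19.9, 36.6, 45.9, 45.9, 45.9, 51.3
Median = middle value = 45.90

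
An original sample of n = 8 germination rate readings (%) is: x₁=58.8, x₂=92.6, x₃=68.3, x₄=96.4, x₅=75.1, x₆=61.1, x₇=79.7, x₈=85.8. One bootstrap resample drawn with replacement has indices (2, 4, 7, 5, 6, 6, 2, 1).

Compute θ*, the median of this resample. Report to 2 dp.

Resample values: 92.6, 96.4, 79.7, 75.1, 61.1, 61.1, 92.6, 58.8.
Sorted: 58.8, 61.1, 61.1, 75.1, 79.7, 92.6, 92.6, 96.4
Median = average of the two middle values = 77.40

θ* = 77.40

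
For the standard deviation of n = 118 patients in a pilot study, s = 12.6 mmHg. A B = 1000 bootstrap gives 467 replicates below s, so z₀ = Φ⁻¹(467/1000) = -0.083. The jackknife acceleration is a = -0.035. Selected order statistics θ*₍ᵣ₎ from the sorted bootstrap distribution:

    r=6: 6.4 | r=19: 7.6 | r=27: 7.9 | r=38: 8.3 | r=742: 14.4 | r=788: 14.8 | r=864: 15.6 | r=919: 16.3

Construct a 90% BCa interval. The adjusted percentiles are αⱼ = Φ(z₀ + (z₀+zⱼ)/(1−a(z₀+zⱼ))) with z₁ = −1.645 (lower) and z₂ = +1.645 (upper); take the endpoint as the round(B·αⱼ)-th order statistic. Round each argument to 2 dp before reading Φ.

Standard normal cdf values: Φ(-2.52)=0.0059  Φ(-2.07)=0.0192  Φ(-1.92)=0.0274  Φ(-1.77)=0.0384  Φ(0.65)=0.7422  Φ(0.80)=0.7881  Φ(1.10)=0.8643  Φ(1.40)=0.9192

Lower: z₀ + z₁ = -0.083 + (-1.645) = -1.728; 1 − a(z₀+z₁) = 1 − (-0.035)(-1.728) = 0.9395; argument = -0.083 + (-1.728)/0.9395 = -1.9222 → -1.92.
α₁ = Φ(-1.92) = 0.0274; rank = round(1000 × 0.0274) = 27; θ*₍27₎ = 7.9.
Upper: z₀ + z₂ = 1.562; 1 − a(z₀+z₂) = 1.0547; argument = 1.3980 → 1.40; α₂ = 0.9192; rank = 919; θ*₍919₎ = 16.3.

(7.9, 16.3)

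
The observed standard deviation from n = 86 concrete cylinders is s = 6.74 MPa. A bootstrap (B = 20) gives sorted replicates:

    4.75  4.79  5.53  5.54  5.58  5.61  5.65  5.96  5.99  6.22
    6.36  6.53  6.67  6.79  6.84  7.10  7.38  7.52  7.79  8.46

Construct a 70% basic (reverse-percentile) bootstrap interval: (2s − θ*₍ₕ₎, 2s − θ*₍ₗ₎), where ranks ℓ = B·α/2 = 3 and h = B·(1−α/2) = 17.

(6.10, 7.95)

Percentile endpoints at ranks 3 and 17: θ*₍3₎ = 5.53, θ*₍17₎ = 7.38.
Basic interval reflects these around s:
  lower = 2 × 6.74 − 7.38 = 6.10
  upper = 2 × 6.74 − 5.53 = 7.95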